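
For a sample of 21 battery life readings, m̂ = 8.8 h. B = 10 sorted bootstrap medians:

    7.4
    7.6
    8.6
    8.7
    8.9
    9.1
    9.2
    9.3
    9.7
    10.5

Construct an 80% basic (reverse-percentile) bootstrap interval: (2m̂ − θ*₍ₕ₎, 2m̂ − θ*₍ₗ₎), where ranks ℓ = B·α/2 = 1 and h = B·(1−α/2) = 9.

(7.9, 10.2)

Percentile endpoints at ranks 1 and 9: θ*₍1₎ = 7.4, θ*₍9₎ = 9.7.
Basic interval reflects these around m̂:
  lower = 2 × 8.8 − 9.7 = 7.9
  upper = 2 × 8.8 − 7.4 = 10.2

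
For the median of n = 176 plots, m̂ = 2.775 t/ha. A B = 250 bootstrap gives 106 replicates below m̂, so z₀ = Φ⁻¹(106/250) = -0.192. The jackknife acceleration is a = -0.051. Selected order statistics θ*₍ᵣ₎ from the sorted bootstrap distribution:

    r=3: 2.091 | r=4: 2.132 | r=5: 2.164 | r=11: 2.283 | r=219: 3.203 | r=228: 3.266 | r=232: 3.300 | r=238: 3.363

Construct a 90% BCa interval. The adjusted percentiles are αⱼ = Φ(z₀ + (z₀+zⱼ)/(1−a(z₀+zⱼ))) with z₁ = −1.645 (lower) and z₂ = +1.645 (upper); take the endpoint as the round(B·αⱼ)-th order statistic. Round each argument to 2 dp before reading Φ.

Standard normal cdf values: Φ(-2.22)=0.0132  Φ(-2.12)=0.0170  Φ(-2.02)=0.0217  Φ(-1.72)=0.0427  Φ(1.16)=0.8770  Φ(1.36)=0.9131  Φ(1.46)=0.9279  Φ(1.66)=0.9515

(2.091, 3.203)

Lower: z₀ + z₁ = -0.192 + (-1.645) = -1.837; 1 − a(z₀+z₁) = 1 − (-0.051)(-1.837) = 0.9063; argument = -0.192 + (-1.837)/0.9063 = -2.2189 → -2.22.
α₁ = Φ(-2.22) = 0.0132; rank = round(250 × 0.0132) = 3; θ*₍3₎ = 2.091.
Upper: z₀ + z₂ = 1.453; 1 − a(z₀+z₂) = 1.0741; argument = 1.1608 → 1.16; α₂ = 0.8770; rank = 219; θ*₍219₎ = 3.203.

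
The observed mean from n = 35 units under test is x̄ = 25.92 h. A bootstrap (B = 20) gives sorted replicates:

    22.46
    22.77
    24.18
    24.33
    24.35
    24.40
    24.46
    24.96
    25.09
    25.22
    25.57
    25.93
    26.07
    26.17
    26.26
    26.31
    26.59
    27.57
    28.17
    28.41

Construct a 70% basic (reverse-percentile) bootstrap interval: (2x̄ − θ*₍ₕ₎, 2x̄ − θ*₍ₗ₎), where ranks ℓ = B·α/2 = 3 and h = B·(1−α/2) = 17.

(25.25, 27.66)

Percentile endpoints at ranks 3 and 17: θ*₍3₎ = 24.18, θ*₍17₎ = 26.59.
Basic interval reflects these around x̄:
  lower = 2 × 25.92 − 26.59 = 25.25
  upper = 2 × 25.92 − 24.18 = 27.66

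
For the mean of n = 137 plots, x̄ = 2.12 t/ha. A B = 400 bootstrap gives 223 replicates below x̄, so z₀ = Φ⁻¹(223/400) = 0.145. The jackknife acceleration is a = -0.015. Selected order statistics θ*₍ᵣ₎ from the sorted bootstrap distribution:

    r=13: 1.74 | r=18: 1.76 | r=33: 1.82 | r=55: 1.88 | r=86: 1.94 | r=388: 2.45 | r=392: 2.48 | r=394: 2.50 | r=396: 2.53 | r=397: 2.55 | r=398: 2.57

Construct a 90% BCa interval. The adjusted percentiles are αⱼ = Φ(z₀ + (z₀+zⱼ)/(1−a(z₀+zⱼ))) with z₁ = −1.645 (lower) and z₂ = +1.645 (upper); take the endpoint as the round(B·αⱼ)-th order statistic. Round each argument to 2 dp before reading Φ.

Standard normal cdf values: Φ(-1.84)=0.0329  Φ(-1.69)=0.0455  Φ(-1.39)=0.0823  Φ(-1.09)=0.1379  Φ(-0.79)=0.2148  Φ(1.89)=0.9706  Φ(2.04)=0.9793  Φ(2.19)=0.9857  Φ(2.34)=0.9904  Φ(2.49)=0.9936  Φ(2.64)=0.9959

(1.82, 2.45)

Lower: z₀ + z₁ = 0.145 + (-1.645) = -1.500; 1 − a(z₀+z₁) = 1 − (-0.015)(-1.500) = 0.9775; argument = 0.145 + (-1.500)/0.9775 = -1.3895 → -1.39.
α₁ = Φ(-1.39) = 0.0823; rank = round(400 × 0.0823) = 33; θ*₍33₎ = 1.82.
Upper: z₀ + z₂ = 1.790; 1 − a(z₀+z₂) = 1.0269; argument = 1.8882 → 1.89; α₂ = 0.9706; rank = 388; θ*₍388₎ = 2.45.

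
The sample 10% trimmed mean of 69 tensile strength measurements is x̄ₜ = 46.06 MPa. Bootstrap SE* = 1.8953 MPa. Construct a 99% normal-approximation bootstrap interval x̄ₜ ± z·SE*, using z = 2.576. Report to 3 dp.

(41.178, 50.942)

Margin = 2.576 × 1.8953 = 4.8823
Interval: 46.06 ± 4.8823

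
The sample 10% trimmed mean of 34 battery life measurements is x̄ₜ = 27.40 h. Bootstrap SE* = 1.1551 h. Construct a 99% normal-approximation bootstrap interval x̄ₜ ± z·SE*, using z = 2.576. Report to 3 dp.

(24.424, 30.376)

Margin = 2.576 × 1.1551 = 2.9755
Interval: 27.40 ± 2.9755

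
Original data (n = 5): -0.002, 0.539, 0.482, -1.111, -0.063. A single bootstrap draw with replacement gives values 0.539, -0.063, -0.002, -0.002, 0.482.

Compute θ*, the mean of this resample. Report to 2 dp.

Mean = (0.539 + (-0.063) + (-0.002) + (-0.002) + 0.482) / 5 = 0.9540 / 5 = 0.19

θ* = 0.19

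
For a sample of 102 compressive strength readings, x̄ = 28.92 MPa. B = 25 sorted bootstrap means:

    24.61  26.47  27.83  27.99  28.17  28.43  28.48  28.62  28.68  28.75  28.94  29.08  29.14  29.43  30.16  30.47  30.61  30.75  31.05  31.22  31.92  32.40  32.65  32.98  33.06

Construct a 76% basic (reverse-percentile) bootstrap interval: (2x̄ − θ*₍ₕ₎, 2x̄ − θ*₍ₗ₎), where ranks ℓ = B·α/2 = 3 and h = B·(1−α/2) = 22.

(25.44, 30.01)

Percentile endpoints at ranks 3 and 22: θ*₍3₎ = 27.83, θ*₍22₎ = 32.40.
Basic interval reflects these around x̄:
  lower = 2 × 28.92 − 32.40 = 25.44
  upper = 2 × 28.92 − 27.83 = 30.01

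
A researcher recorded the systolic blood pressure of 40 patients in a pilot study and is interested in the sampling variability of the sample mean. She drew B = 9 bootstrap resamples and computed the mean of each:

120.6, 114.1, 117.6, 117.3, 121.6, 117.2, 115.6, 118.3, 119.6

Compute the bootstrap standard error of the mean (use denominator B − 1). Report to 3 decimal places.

SE* = 2.362

Bootstrap SE is the standard deviation of the 9 replicate means.
Mean of replicates: (120.6 + 114.1 + 117.6 + 117.3 + 121.6 + 117.2 + 115.6 + 118.3 + 119.6) / 9 = 1061.9000 / 9 = 117.9889
Sum of squared deviations: (+2.6111)² + (−3.8889)² + (−0.3889)² + (−0.6889)² + (+3.6111)² + (−0.7889)² + (−2.3889)² + (+0.3111)² + (+1.6111)² = 44.6289
Variance = 44.6289 / 8 = 5.5786
SE* = √5.5786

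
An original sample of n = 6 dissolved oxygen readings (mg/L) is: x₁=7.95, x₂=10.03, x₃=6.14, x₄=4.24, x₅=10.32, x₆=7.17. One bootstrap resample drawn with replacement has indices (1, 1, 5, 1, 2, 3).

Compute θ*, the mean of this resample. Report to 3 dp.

Resample values: 7.95, 7.95, 10.32, 7.95, 10.03, 6.14.
Mean = (7.95 + 7.95 + 10.32 + 7.95 + 10.03 + 6.14) / 6 = 50.340 / 6 = 8.390

θ* = 8.390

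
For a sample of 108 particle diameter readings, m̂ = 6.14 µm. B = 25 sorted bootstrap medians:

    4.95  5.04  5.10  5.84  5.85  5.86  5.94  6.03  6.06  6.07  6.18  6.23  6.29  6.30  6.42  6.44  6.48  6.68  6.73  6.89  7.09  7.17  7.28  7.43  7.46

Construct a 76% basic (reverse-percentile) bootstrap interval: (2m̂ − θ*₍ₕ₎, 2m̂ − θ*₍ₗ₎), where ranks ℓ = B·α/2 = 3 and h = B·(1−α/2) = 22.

(5.11, 7.18)

Percentile endpoints at ranks 3 and 22: θ*₍3₎ = 5.10, θ*₍22₎ = 7.17.
Basic interval reflects these around m̂:
  lower = 2 × 6.14 − 7.17 = 5.11
  upper = 2 × 6.14 − 5.10 = 7.18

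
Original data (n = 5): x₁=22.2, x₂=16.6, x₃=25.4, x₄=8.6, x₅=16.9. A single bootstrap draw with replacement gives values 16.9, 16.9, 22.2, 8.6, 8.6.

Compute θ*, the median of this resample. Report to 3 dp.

θ* = 16.900

Sorted: 8.6, 8.6, 16.9, 16.9, 22.2
Median = middle value = 16.900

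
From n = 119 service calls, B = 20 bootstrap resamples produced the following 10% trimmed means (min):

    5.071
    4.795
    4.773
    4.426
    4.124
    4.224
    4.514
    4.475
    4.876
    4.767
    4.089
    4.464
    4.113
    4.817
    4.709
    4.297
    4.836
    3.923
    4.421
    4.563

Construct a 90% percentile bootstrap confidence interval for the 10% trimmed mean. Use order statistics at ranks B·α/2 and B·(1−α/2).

(3.923, 4.876)

Sorted replicates: 3.923, 4.089, 4.113, 4.124, 4.224, 4.297, 4.421, 4.426, 4.464, 4.475, 4.514, 4.563, 4.709, 4.767, 4.773, 4.795, 4.817, 4.836, 4.876, 5.071
α = 0.10; lower rank = 20 × 0.050 = 1; upper rank = 20 × 0.950 = 19.
The 1st smallest replicate is 3.923; the 19th is 4.876.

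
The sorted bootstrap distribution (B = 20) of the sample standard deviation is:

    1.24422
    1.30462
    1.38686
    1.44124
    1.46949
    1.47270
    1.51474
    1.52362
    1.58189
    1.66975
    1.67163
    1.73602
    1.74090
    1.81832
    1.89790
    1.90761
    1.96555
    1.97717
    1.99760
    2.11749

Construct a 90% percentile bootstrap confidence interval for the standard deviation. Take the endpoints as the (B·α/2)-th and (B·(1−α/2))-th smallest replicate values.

(1.24422, 1.99760)

α = 0.10; lower rank = 20 × 0.050 = 1; upper rank = 20 × 0.950 = 19.
The 1st smallest replicate is 1.24422; the 19th is 1.99760.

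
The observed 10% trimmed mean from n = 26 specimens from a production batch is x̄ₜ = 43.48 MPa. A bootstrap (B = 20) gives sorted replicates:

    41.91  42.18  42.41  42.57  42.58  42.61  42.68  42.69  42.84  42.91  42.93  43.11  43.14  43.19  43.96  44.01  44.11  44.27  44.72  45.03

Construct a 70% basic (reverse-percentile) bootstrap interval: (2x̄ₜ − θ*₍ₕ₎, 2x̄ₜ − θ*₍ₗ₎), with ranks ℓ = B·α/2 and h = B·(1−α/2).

(42.85, 44.55)

Percentile endpoints at ranks 3 and 17: θ*₍3₎ = 42.41, θ*₍17₎ = 44.11.
Basic interval reflects these around x̄ₜ:
  lower = 2 × 43.48 − 44.11 = 42.85
  upper = 2 × 43.48 − 42.41 = 44.55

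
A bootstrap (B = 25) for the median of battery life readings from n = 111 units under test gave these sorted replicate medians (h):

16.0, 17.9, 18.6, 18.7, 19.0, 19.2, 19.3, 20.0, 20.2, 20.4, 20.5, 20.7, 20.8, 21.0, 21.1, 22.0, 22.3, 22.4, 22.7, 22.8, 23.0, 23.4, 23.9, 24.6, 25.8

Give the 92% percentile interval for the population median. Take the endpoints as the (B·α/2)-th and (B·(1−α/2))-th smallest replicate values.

α = 0.08; lower rank = 25 × 0.040 = 1; upper rank = 25 × 0.960 = 24.
The 1st smallest replicate is 16.0; the 24th is 24.6.

(16.0, 24.6)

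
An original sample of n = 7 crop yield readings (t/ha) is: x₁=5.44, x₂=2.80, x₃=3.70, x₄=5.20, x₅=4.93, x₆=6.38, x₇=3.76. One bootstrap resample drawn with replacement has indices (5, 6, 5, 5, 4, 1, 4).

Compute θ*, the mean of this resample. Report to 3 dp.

Resample values: 4.93, 6.38, 4.93, 4.93, 5.20, 5.44, 5.20.
Mean = (4.93 + 6.38 + 4.93 + 4.93 + 5.20 + 5.44 + 5.20) / 7 = 37.010 / 7 = 5.287

θ* = 5.287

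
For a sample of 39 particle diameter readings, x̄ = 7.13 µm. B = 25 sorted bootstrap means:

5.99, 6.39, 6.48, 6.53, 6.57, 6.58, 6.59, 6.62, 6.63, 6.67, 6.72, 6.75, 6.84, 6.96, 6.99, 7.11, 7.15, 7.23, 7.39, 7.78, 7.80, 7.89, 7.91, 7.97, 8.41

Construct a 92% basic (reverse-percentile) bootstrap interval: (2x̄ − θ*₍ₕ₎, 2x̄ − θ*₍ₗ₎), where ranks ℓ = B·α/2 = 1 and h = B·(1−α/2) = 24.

Percentile endpoints at ranks 1 and 24: θ*₍1₎ = 5.99, θ*₍24₎ = 7.97.
Basic interval reflects these around x̄:
  lower = 2 × 7.13 − 7.97 = 6.29
  upper = 2 × 7.13 − 5.99 = 8.27

(6.29, 8.27)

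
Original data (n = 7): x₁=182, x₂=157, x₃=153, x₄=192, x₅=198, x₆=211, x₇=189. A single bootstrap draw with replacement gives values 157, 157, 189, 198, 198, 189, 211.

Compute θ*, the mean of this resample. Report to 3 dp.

Mean = (157 + 157 + 189 + 198 + 198 + 189 + 211) / 7 = 1299.0 / 7 = 185.571

θ* = 185.571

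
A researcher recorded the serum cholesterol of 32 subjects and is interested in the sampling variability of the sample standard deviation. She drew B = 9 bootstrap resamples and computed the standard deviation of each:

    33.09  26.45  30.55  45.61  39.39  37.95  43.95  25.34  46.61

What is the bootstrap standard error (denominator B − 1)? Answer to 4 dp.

Bootstrap SE is the standard deviation of the 9 replicate standard deviations.
Mean of replicates: (33.09 + 26.45 + 30.55 + 45.61 + 39.39 + 37.95 + 43.95 + 25.34 + 46.61) / 9 = 328.94000 / 9 = 36.54889
Sum of squared deviations: (−3.45889)² + (−10.09889)² + (−5.99889)² + (+9.06111)² + (+2.84111)² + (+1.40111)² + (+7.40111)² + (−11.20889)² + (+10.06111)² = 523.71849
Variance = 523.71849 / 8 = 65.46481
SE* = √65.46481

SE* = 8.0910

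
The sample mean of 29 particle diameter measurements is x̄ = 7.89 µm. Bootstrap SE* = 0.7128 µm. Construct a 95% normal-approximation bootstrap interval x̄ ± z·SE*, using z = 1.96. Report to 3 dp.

(6.493, 9.287)

Margin = 1.96 × 0.7128 = 1.3971
Interval: 7.89 ± 1.3971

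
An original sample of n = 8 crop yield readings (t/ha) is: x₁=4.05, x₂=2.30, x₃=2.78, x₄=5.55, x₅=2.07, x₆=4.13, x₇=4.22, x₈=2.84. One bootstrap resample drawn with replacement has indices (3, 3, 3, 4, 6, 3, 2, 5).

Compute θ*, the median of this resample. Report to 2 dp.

Resample values: 2.78, 2.78, 2.78, 5.55, 4.13, 2.78, 2.30, 2.07.
Sorted: 2.07, 2.30, 2.78, 2.78, 2.78, 2.78, 4.13, 5.55
Median = average of the two middle values = 2.78

θ* = 2.78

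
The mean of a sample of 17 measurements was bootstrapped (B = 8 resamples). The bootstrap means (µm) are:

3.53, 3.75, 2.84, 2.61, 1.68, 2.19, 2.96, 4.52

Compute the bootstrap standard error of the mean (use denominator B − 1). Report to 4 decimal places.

Bootstrap SE is the standard deviation of the 8 replicate means.
Mean of replicates: (3.53 + 3.75 + 2.84 + 2.61 + 1.68 + 2.19 + 2.96 + 4.52) / 8 = 24.08000 / 8 = 3.01000
Sum of squared deviations: (+0.52000)² + (+0.74000)² + (−0.17000)² + (−0.40000)² + (−1.33000)² + (−0.82000)² + (−0.05000)² + (+1.51000)² = 5.73080
Variance = 5.73080 / 7 = 0.81869
SE* = √0.81869

SE* = 0.9048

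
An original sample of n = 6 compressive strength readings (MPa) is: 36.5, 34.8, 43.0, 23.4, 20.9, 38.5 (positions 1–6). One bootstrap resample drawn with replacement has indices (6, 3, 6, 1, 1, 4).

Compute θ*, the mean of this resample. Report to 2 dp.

Resample values: 38.5, 43.0, 38.5, 36.5, 36.5, 23.4.
Mean = (38.5 + 43.0 + 38.5 + 36.5 + 36.5 + 23.4) / 6 = 216.40 / 6 = 36.07

θ* = 36.07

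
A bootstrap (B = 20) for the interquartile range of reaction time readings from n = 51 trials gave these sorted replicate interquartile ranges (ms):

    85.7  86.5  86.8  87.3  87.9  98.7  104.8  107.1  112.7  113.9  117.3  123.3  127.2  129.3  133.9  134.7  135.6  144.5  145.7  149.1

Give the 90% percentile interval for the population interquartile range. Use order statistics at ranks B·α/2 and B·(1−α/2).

α = 0.10; lower rank = 20 × 0.050 = 1; upper rank = 20 × 0.950 = 19.
The 1st smallest replicate is 85.7; the 19th is 145.7.

(85.7, 145.7)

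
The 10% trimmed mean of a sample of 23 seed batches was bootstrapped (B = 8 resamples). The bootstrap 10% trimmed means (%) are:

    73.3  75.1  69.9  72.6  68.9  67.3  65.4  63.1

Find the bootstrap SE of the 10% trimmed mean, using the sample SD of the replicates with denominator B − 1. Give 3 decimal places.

SE* = 4.115

Bootstrap SE is the standard deviation of the 8 replicate 10% trimmed means.
Mean of replicates: (73.3 + 75.1 + 69.9 + 72.6 + 68.9 + 67.3 + 65.4 + 63.1) / 8 = 555.6000 / 8 = 69.4500
Sum of squared deviations: (+3.8500)² + (+5.6500)² + (+0.4500)² + (+3.1500)² + (−0.5500)² + (−2.1500)² + (−4.0500)² + (−6.3500)² = 118.5200
Variance = 118.5200 / 7 = 16.9314
SE* = √16.9314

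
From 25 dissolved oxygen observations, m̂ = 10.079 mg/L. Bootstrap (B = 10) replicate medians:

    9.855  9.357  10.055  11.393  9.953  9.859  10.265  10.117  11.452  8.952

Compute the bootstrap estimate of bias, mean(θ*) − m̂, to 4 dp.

bias = +0.0468

mean(θ*) = (9.855 + 9.357 + 10.055 + 11.393 + 9.953 + 9.859 + 10.265 + 10.117 + 11.452 + 8.952) / 10 = 10.12580
bias = 10.12580 − 10.079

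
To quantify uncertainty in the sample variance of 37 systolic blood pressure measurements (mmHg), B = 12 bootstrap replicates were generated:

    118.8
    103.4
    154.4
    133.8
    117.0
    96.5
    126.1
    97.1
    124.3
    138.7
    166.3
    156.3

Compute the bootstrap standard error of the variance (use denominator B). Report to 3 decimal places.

SE* = 22.149

Bootstrap SE is the standard deviation of the 12 replicate variances.
Mean of replicates: (118.8 + 103.4 + 154.4 + 133.8 + 117.0 + 96.5 + 126.1 + 97.1 + 124.3 + 138.7 + 166.3 + 156.3) / 12 = 1532.7000 / 12 = 127.7250
Sum of squared deviations: (−8.9250)² + (−24.3250)² + (+26.6750)² + (+6.0750)² + (−10.7250)² + (−31.2250)² + (−1.6250)² + (−30.6250)² + (−3.4250)² + (+10.9750)² + (+38.5750)² + (+28.5750)² = 5887.1225
Variance = 5887.1225 / 12 = 490.5935
SE* = √490.5935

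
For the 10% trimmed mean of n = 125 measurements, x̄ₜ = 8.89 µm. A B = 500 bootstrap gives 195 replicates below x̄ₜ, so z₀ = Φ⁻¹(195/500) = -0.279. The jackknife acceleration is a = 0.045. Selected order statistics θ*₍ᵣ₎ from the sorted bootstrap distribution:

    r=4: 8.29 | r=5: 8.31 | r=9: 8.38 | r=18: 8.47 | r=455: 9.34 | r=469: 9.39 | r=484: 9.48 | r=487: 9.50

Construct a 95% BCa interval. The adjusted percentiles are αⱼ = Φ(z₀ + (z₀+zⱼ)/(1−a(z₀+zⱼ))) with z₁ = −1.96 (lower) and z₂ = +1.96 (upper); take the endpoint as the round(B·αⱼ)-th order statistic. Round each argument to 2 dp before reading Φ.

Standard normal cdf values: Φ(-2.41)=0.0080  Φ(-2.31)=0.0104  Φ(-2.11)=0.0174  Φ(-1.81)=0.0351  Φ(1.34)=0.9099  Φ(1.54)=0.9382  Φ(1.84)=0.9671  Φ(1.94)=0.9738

(8.31, 9.39)

Lower: z₀ + z₁ = -0.279 + (-1.960) = -2.239; 1 − a(z₀+z₁) = 1 − (0.045)(-2.239) = 1.1008; argument = -0.279 + (-2.239)/1.1008 = -2.3131 → -2.31.
α₁ = Φ(-2.31) = 0.0104; rank = round(500 × 0.0104) = 5; θ*₍5₎ = 8.31.
Upper: z₀ + z₂ = 1.681; 1 − a(z₀+z₂) = 0.9244; argument = 1.5396 → 1.54; α₂ = 0.9382; rank = 469; θ*₍469₎ = 9.39.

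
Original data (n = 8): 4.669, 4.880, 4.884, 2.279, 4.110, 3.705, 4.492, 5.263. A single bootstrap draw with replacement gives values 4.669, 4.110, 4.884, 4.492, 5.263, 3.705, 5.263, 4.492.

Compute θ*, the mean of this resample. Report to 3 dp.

Mean = (4.669 + 4.110 + 4.884 + 4.492 + 5.263 + 3.705 + 5.263 + 4.492) / 8 = 36.8780 / 8 = 4.610

θ* = 4.610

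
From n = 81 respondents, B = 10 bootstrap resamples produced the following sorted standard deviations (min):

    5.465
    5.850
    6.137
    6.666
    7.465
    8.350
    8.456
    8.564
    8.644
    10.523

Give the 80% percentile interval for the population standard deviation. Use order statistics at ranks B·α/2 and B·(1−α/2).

α = 0.20; lower rank = 10 × 0.100 = 1; upper rank = 10 × 0.900 = 9.
The 1st smallest replicate is 5.465; the 9th is 8.644.

(5.465, 8.644)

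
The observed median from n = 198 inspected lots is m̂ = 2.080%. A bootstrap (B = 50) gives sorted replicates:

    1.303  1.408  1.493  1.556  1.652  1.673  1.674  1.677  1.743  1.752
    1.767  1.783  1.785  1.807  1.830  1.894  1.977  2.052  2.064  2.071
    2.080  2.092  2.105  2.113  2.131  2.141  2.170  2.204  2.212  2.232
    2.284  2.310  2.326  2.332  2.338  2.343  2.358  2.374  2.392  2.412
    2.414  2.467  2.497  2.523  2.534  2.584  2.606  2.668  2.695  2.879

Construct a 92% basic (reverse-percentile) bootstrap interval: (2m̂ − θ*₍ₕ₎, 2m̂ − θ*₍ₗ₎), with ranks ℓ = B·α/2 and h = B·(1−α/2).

(1.492, 2.752)

Percentile endpoints at ranks 2 and 48: θ*₍2₎ = 1.408, θ*₍48₎ = 2.668.
Basic interval reflects these around m̂:
  lower = 2 × 2.080 − 2.668 = 1.492
  upper = 2 × 2.080 − 1.408 = 2.752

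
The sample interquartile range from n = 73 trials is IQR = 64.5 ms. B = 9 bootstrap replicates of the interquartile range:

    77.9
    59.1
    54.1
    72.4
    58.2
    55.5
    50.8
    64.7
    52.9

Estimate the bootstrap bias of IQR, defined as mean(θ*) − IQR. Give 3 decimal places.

bias = −3.878

mean(θ*) = (77.9 + 59.1 + 54.1 + 72.4 + 58.2 + 55.5 + 50.8 + 64.7 + 52.9) / 9 = 60.6222
bias = 60.6222 − 64.5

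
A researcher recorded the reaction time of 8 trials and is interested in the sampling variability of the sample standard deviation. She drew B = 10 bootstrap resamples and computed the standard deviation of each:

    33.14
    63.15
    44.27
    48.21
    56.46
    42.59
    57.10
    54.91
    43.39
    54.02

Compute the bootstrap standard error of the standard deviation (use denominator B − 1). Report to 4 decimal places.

SE* = 8.9658

Bootstrap SE is the standard deviation of the 10 replicate standard deviations.
Mean of replicates: (33.14 + 63.15 + 44.27 + 48.21 + 56.46 + 42.59 + 57.10 + 54.91 + 43.39 + 54.02) / 10 = 497.24000 / 10 = 49.72400
Sum of squared deviations: (−16.58400)² + (+13.42600)² + (−5.45400)² + (−1.51400)² + (+6.73600)² + (−7.13400)² + (+7.37600)² + (+5.18600)² + (−6.33400)² + (+4.29600)² = 723.46764
Variance = 723.46764 / 9 = 80.38529
SE* = √80.38529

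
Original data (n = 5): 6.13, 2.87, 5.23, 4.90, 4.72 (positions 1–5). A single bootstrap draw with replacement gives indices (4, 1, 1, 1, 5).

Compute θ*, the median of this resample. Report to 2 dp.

θ* = 6.13

Resample values: 4.90, 6.13, 6.13, 6.13, 4.72.
Sorted: 4.72, 4.90, 6.13, 6.13, 6.13
Median = middle value = 6.13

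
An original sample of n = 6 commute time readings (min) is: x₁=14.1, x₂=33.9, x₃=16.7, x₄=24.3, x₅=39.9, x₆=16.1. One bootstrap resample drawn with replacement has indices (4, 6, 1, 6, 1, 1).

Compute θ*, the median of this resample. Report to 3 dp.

θ* = 15.100

Resample values: 24.3, 16.1, 14.1, 16.1, 14.1, 14.1.
Sorted: 14.1, 14.1, 14.1, 16.1, 16.1, 24.3
Median = average of the two middle values = 15.100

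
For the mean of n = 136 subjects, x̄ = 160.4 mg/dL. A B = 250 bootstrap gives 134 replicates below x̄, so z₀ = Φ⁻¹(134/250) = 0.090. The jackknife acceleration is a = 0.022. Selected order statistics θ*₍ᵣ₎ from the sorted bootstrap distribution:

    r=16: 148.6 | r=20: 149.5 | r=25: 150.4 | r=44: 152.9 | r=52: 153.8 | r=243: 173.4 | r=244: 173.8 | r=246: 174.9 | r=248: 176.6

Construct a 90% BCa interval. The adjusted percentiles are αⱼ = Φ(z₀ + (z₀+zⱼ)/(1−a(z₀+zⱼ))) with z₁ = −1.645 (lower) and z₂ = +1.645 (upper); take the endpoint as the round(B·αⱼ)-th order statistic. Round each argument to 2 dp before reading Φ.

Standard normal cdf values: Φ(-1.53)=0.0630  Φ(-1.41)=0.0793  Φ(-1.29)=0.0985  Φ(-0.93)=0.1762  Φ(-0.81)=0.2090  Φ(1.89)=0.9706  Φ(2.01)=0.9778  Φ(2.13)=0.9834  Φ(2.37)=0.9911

(149.5, 173.4)

Lower: z₀ + z₁ = 0.090 + (-1.645) = -1.555; 1 − a(z₀+z₁) = 1 − (0.022)(-1.555) = 1.0342; argument = 0.090 + (-1.555)/1.0342 = -1.4136 → -1.41.
α₁ = Φ(-1.41) = 0.0793; rank = round(250 × 0.0793) = 20; θ*₍20₎ = 149.5.
Upper: z₀ + z₂ = 1.735; 1 − a(z₀+z₂) = 0.9618; argument = 1.8939 → 1.89; α₂ = 0.9706; rank = 243; θ*₍243₎ = 173.4.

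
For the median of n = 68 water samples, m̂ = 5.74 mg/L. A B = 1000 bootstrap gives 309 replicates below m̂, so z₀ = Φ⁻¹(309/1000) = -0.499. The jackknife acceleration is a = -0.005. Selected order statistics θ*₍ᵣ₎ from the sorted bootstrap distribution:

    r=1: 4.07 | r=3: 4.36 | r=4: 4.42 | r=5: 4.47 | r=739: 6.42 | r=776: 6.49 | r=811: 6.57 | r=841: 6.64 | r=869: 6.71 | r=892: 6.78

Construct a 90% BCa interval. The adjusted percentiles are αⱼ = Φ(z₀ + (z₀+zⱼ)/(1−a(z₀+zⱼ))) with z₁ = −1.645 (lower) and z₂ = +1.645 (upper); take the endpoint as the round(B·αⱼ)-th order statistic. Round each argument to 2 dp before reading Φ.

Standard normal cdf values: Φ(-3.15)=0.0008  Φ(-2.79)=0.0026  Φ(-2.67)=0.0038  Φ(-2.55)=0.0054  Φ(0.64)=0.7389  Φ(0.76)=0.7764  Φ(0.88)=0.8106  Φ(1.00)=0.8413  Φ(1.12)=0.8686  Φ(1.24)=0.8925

(4.42, 6.42)

Lower: z₀ + z₁ = -0.499 + (-1.645) = -2.144; 1 − a(z₀+z₁) = 1 − (-0.005)(-2.144) = 0.9893; argument = -0.499 + (-2.144)/0.9893 = -2.6662 → -2.67.
α₁ = Φ(-2.67) = 0.0038; rank = round(1000 × 0.0038) = 4; θ*₍4₎ = 4.42.
Upper: z₀ + z₂ = 1.146; 1 − a(z₀+z₂) = 1.0057; argument = 0.6405 → 0.64; α₂ = 0.7389; rank = 739; θ*₍739₎ = 6.42.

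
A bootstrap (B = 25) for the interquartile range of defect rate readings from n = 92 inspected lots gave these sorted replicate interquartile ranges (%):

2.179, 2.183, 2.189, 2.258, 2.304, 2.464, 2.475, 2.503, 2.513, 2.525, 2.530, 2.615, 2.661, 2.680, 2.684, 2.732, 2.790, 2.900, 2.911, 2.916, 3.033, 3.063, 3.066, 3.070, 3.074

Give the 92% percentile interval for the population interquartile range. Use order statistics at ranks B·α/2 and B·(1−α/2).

(2.179, 3.070)

α = 0.08; lower rank = 25 × 0.040 = 1; upper rank = 25 × 0.960 = 24.
The 1st smallest replicate is 2.179; the 24th is 3.070.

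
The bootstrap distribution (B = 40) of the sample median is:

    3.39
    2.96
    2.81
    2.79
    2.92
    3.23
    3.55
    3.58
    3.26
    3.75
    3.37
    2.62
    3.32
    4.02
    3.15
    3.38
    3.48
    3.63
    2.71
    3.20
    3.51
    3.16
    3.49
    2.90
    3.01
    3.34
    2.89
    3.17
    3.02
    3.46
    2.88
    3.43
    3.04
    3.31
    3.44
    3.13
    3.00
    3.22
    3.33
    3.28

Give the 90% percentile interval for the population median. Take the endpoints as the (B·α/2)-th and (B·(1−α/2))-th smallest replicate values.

(2.71, 3.63)

Sorted replicates: 2.62, 2.71, 2.79, 2.81, 2.88, 2.89, 2.90, 2.92, 2.96, 3.00, 3.01, 3.02, 3.04, 3.13, 3.15, 3.16, 3.17, 3.20, 3.22, 3.23, 3.26, 3.28, 3.31, 3.32, 3.33, 3.34, 3.37, 3.38, 3.39, 3.43, 3.44, 3.46, 3.48, 3.49, 3.51, 3.55, 3.58, 3.63, 3.75, 4.02
α = 0.10; lower rank = 40 × 0.050 = 2; upper rank = 40 × 0.950 = 38.
The 2nd smallest replicate is 2.71; the 38th is 3.63.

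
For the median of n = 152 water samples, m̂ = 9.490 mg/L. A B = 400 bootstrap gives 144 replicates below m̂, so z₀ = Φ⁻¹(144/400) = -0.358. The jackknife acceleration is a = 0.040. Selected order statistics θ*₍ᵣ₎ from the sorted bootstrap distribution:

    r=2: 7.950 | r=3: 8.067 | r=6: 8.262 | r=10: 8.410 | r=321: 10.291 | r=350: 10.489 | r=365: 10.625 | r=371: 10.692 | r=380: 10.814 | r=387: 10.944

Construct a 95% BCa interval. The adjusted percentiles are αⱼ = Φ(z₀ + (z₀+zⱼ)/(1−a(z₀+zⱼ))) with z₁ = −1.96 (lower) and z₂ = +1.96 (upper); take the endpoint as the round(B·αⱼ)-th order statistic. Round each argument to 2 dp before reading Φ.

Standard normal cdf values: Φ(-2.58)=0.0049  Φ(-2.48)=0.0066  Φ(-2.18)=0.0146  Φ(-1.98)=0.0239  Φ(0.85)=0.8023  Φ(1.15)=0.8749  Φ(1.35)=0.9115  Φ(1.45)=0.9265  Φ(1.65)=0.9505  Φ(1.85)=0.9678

(8.067, 10.625)

Lower: z₀ + z₁ = -0.358 + (-1.960) = -2.318; 1 − a(z₀+z₁) = 1 − (0.040)(-2.318) = 1.0927; argument = -0.358 + (-2.318)/1.0927 = -2.4793 → -2.48.
α₁ = Φ(-2.48) = 0.0066; rank = round(400 × 0.0066) = 3; θ*₍3₎ = 8.067.
Upper: z₀ + z₂ = 1.602; 1 − a(z₀+z₂) = 0.9359; argument = 1.3537 → 1.35; α₂ = 0.9115; rank = 365; θ*₍365₎ = 10.625.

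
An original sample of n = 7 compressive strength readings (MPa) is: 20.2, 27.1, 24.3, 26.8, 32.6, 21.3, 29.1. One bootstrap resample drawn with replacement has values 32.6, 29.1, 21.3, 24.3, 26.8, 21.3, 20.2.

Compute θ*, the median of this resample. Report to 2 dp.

θ* = 24.30

Sorted: 20.2, 21.3, 21.3, 24.3, 26.8, 29.1, 32.6
Median = middle value = 24.30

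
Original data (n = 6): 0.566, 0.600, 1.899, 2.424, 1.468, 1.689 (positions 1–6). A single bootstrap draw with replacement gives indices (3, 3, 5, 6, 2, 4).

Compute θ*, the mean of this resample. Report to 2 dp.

Resample values: 1.899, 1.899, 1.468, 1.689, 0.600, 2.424.
Mean = (1.899 + 1.899 + 1.468 + 1.689 + 0.600 + 2.424) / 6 = 9.9790 / 6 = 1.66

θ* = 1.66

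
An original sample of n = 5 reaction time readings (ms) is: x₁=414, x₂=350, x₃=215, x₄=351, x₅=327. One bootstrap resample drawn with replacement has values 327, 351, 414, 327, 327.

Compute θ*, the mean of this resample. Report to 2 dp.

θ* = 349.20

Mean = (327 + 351 + 414 + 327 + 327) / 5 = 1746.0 / 5 = 349.20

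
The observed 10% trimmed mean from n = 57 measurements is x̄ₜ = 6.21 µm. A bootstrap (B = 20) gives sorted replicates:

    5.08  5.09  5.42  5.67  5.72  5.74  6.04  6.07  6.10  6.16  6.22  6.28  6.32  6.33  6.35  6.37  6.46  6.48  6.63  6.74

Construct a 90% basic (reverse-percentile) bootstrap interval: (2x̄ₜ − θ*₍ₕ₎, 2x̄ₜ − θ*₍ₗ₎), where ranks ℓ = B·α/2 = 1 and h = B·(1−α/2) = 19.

Percentile endpoints at ranks 1 and 19: θ*₍1₎ = 5.08, θ*₍19₎ = 6.63.
Basic interval reflects these around x̄ₜ:
  lower = 2 × 6.21 − 6.63 = 5.79
  upper = 2 × 6.21 − 5.08 = 7.34

(5.79, 7.34)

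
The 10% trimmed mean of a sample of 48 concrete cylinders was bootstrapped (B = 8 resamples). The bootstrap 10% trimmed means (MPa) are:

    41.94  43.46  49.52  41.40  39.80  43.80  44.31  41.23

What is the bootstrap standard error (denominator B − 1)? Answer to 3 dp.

SE* = 2.973

Bootstrap SE is the standard deviation of the 8 replicate 10% trimmed means.
Mean of replicates: (41.94 + 43.46 + 49.52 + 41.40 + 39.80 + 43.80 + 44.31 + 41.23) / 8 = 345.4600 / 8 = 43.1825
Sum of squared deviations: (−1.2425)² + (+0.2775)² + (+6.3375)² + (−1.7825)² + (−3.3825)² + (+0.6175)² + (+1.1275)² + (−1.9525)² = 61.8682
Variance = 61.8682 / 7 = 8.8383
SE* = √8.8383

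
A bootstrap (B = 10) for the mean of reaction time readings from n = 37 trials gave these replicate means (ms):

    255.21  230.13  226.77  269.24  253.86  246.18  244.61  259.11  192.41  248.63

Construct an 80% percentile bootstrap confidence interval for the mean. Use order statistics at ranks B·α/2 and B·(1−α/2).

(192.41, 259.11)

Sorted replicates: 192.41, 226.77, 230.13, 244.61, 246.18, 248.63, 253.86, 255.21, 259.11, 269.24
α = 0.20; lower rank = 10 × 0.100 = 1; upper rank = 10 × 0.900 = 9.
The 1st smallest replicate is 192.41; the 9th is 259.11.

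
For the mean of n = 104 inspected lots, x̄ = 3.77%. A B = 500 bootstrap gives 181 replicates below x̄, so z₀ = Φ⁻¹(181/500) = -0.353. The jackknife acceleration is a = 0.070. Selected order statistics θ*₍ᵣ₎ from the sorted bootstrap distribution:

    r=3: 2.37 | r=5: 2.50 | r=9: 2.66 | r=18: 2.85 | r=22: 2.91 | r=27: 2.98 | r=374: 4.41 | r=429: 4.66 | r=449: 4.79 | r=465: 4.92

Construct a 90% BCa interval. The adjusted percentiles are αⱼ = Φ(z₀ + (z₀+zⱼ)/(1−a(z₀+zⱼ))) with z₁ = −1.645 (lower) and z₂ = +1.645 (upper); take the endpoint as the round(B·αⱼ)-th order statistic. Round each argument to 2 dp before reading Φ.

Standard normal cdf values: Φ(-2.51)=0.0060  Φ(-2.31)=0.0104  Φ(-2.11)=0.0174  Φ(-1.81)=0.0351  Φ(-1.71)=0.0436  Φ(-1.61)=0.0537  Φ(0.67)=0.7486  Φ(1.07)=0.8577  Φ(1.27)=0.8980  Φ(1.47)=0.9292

Lower: z₀ + z₁ = -0.353 + (-1.645) = -1.998; 1 − a(z₀+z₁) = 1 − (0.070)(-1.998) = 1.1399; argument = -0.353 + (-1.998)/1.1399 = -2.1058 → -2.11.
α₁ = Φ(-2.11) = 0.0174; rank = round(500 × 0.0174) = 9; θ*₍9₎ = 2.66.
Upper: z₀ + z₂ = 1.292; 1 − a(z₀+z₂) = 0.9096; argument = 1.0675 → 1.07; α₂ = 0.8577; rank = 429; θ*₍429₎ = 4.66.

(2.66, 4.66)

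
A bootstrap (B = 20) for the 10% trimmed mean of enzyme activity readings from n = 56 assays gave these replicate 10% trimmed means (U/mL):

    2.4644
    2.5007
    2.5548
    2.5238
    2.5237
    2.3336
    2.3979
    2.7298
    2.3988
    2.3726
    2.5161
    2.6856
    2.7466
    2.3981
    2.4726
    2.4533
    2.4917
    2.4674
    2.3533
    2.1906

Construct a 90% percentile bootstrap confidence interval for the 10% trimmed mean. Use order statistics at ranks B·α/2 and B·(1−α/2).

Sorted replicates: 2.1906, 2.3336, 2.3533, 2.3726, 2.3979, 2.3981, 2.3988, 2.4533, 2.4644, 2.4674, 2.4726, 2.4917, 2.5007, 2.5161, 2.5237, 2.5238, 2.5548, 2.6856, 2.7298, 2.7466
α = 0.10; lower rank = 20 × 0.050 = 1; upper rank = 20 × 0.950 = 19.
The 1st smallest replicate is 2.1906; the 19th is 2.7298.

(2.1906, 2.7298)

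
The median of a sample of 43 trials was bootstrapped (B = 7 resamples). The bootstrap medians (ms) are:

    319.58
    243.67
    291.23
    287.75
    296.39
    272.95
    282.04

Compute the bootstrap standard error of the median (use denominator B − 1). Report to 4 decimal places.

SE* = 23.2154

Bootstrap SE is the standard deviation of the 7 replicate medians.
Mean of replicates: (319.58 + 243.67 + 291.23 + 287.75 + 296.39 + 272.95 + 282.04) / 7 = 1993.61000 / 7 = 284.80143
Sum of squared deviations: (+34.77857)² + (−41.13143)² + (+6.42857)² + (+2.94857)² + (+11.58857)² + (−11.85143)² + (−2.76143)² = 3233.74089
Variance = 3233.74089 / 6 = 538.95681
SE* = √538.95681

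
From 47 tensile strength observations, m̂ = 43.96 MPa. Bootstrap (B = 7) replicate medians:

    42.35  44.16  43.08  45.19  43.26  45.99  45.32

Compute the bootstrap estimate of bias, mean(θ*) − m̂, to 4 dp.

bias = +0.2329

mean(θ*) = (42.35 + 44.16 + 43.08 + 45.19 + 43.26 + 45.99 + 45.32) / 7 = 44.19286
bias = 44.19286 − 43.96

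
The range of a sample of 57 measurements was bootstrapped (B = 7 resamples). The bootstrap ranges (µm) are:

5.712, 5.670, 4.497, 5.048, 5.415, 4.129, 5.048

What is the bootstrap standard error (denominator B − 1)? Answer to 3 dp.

SE* = 0.592

Bootstrap SE is the standard deviation of the 7 replicate ranges.
Mean of replicates: (5.712 + 5.670 + 4.497 + 5.048 + 5.415 + 4.129 + 5.048) / 7 = 35.5190 / 7 = 5.0741
Sum of squared deviations: (+0.6379)² + (+0.5959)² + (−0.5771)² + (−0.0261)² + (+0.3409)² + (−0.9451)² + (−0.0261)² = 2.1058
Variance = 2.1058 / 6 = 0.3510
SE* = √0.3510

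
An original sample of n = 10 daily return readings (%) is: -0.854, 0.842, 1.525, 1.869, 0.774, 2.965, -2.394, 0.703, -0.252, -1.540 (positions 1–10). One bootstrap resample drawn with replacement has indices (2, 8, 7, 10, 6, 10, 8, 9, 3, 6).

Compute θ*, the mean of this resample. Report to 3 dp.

θ* = 0.398

Resample values: 0.842, 0.703, -2.394, -1.540, 2.965, -1.540, 0.703, -0.252, 1.525, 2.965.
Mean = (0.842 + 0.703 + (-2.394) + (-1.540) + 2.965 + (-1.540) + 0.703 + (-0.252) + 1.525 + 2.965) / 10 = 3.9770 / 10 = 0.398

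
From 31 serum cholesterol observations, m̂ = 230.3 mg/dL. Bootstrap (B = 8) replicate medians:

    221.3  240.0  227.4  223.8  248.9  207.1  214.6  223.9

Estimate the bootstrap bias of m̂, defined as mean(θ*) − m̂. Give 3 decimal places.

bias = −4.425

mean(θ*) = (221.3 + 240.0 + 227.4 + 223.8 + 248.9 + 207.1 + 214.6 + 223.9) / 8 = 225.8750
bias = 225.8750 − 230.3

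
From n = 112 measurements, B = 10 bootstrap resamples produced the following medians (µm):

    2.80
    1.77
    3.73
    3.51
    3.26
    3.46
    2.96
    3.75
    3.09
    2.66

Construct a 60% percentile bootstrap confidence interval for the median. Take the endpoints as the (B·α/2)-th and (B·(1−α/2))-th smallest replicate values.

(2.66, 3.51)

Sorted replicates: 1.77, 2.66, 2.80, 2.96, 3.09, 3.26, 3.46, 3.51, 3.73, 3.75
α = 0.40; lower rank = 10 × 0.200 = 2; upper rank = 10 × 0.800 = 8.
The 2nd smallest replicate is 2.66; the 8th is 3.51.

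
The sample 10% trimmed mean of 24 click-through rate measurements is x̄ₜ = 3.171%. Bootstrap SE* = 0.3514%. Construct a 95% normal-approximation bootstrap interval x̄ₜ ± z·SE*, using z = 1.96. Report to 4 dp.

(2.4823, 3.8597)

Margin = 1.96 × 0.3514 = 0.68874
Interval: 3.171 ± 0.68874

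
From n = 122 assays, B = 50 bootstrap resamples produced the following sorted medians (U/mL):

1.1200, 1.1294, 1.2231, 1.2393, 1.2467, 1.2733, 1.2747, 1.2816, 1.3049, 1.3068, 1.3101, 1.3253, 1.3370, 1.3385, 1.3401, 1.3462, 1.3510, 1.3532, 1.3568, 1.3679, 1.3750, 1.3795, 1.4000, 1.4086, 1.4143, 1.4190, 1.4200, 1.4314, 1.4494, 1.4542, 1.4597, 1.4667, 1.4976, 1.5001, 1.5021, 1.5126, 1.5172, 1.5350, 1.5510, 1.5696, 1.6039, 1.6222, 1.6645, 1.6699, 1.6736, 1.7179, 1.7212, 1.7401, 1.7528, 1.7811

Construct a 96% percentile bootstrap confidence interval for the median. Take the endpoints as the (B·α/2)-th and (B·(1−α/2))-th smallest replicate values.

α = 0.04; lower rank = 50 × 0.020 = 1; upper rank = 50 × 0.980 = 49.
The 1st smallest replicate is 1.1200; the 49th is 1.7528.

(1.1200, 1.7528)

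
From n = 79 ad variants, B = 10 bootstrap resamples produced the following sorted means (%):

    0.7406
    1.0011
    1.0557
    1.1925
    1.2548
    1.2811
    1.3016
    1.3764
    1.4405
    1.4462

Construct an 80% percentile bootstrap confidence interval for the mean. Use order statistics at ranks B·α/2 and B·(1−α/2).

(0.7406, 1.4405)

α = 0.20; lower rank = 10 × 0.100 = 1; upper rank = 10 × 0.900 = 9.
The 1st smallest replicate is 0.7406; the 9th is 1.4405.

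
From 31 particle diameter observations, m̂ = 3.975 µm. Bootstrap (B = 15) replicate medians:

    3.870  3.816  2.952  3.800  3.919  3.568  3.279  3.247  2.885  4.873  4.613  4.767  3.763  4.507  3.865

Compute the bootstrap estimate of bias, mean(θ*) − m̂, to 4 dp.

bias = −0.1267

mean(θ*) = (3.870 + 3.816 + 2.952 + 3.800 + 3.919 + 3.568 + 3.279 + 3.247 + 2.885 + 4.873 + 4.613 + 4.767 + 3.763 + 4.507 + 3.865) / 15 = 3.84827
bias = 3.84827 − 3.975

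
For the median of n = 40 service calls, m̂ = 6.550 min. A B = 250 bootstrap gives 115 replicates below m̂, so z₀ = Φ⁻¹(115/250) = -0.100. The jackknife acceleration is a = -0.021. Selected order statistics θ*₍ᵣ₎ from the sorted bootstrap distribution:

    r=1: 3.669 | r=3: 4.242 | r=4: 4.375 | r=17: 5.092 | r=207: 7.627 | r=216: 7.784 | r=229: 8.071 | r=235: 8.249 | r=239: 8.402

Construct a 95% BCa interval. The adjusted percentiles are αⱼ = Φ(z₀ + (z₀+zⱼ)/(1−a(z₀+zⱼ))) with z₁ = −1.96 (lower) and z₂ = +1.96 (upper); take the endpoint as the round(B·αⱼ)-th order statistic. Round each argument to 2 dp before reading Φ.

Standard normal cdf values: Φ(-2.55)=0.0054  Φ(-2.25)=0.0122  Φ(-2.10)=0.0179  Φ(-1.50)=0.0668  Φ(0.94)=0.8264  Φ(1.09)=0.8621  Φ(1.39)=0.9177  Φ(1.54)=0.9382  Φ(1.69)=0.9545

Lower: z₀ + z₁ = -0.100 + (-1.960) = -2.060; 1 − a(z₀+z₁) = 1 − (-0.021)(-2.060) = 0.9567; argument = -0.100 + (-2.060)/0.9567 = -2.2531 → -2.25.
α₁ = Φ(-2.25) = 0.0122; rank = round(250 × 0.0122) = 3; θ*₍3₎ = 4.242.
Upper: z₀ + z₂ = 1.860; 1 − a(z₀+z₂) = 1.0391; argument = 1.6901 → 1.69; α₂ = 0.9545; rank = 239; θ*₍239₎ = 8.402.

(4.242, 8.402)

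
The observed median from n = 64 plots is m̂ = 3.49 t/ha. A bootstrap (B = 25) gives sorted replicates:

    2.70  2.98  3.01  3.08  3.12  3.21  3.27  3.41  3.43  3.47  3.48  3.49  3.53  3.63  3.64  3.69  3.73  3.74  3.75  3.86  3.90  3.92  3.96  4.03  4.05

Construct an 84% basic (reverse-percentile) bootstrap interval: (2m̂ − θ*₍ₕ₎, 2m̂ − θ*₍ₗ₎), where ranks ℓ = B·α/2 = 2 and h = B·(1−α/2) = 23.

Percentile endpoints at ranks 2 and 23: θ*₍2₎ = 2.98, θ*₍23₎ = 3.96.
Basic interval reflects these around m̂:
  lower = 2 × 3.49 − 3.96 = 3.02
  upper = 2 × 3.49 − 2.98 = 4.00

(3.02, 4.00)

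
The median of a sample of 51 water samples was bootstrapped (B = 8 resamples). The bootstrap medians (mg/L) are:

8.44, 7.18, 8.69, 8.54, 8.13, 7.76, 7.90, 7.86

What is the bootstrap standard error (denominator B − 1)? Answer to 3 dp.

SE* = 0.494

Bootstrap SE is the standard deviation of the 8 replicate medians.
Mean of replicates: (8.44 + 7.18 + 8.69 + 8.54 + 8.13 + 7.76 + 7.90 + 7.86) / 8 = 64.5000 / 8 = 8.0625
Sum of squared deviations: (+0.3775)² + (−0.8825)² + (+0.6275)² + (+0.4775)² + (+0.0675)² + (−0.3025)² + (−0.1625)² + (−0.2025)² = 1.7065
Variance = 1.7065 / 7 = 0.2438
SE* = √0.2438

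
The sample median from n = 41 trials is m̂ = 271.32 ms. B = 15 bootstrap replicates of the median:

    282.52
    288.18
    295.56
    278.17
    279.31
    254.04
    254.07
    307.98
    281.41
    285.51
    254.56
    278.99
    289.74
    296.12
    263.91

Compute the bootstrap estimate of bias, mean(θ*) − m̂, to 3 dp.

bias = +8.018

mean(θ*) = (282.52 + 288.18 + 295.56 + 278.17 + 279.31 + 254.04 + 254.07 + 307.98 + 281.41 + 285.51 + 254.56 + 278.99 + 289.74 + 296.12 + 263.91) / 15 = 279.3380
bias = 279.3380 − 271.32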